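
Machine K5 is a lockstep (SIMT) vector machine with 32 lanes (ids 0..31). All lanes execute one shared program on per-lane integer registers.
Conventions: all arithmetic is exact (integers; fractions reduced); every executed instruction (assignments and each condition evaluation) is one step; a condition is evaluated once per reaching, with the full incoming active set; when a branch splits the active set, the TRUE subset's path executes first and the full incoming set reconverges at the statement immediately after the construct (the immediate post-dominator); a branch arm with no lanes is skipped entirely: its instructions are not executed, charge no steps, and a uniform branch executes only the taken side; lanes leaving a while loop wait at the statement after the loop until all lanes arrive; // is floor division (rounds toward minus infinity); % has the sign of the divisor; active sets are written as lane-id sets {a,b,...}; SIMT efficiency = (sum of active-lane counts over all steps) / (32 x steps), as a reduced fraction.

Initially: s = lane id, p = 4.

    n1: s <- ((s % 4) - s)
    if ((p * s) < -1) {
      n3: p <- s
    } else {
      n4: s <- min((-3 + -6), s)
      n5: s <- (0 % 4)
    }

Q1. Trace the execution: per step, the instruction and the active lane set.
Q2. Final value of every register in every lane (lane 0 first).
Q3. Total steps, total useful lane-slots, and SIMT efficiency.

step 0: s <- ((s % 4) - s)           {0,1,2,3,4,5,6,7,8,9,10,11,12,13,14,15,16,17,18,19,20,21,22,23,24,25,26,27,28,29,30,31}
step 1: eval ((p * s) < -1)          {0,1,2,3,4,5,6,7,8,9,10,11,12,13,14,15,16,17,18,19,20,21,22,23,24,25,26,27,28,29,30,31}
step 2: p <- s                       {4,5,6,7,8,9,10,11,12,13,14,15,16,17,18,19,20,21,22,23,24,25,26,27,28,29,30,31}
step 3: s <- min((-3 + -6), s)       {0,1,2,3}
step 4: s <- (0 % 4)                 {0,1,2,3}

Answer: 5 steps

s: 0,0,0,0,-4,-4,-4,-4,-8,-8,-8,-8,-12,-12,-12,-12,-16,-16,-16,-16,-20,-20,-20,-20,-24,-24,-24,-24,-28,-28,-28,-28
p: 4,4,4,4,-4,-4,-4,-4,-8,-8,-8,-8,-12,-12,-12,-12,-16,-16,-16,-16,-20,-20,-20,-20,-24,-24,-24,-24,-28,-28,-28,-28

steps = 5; useful = 100; efficiency = 100/160 = 5/8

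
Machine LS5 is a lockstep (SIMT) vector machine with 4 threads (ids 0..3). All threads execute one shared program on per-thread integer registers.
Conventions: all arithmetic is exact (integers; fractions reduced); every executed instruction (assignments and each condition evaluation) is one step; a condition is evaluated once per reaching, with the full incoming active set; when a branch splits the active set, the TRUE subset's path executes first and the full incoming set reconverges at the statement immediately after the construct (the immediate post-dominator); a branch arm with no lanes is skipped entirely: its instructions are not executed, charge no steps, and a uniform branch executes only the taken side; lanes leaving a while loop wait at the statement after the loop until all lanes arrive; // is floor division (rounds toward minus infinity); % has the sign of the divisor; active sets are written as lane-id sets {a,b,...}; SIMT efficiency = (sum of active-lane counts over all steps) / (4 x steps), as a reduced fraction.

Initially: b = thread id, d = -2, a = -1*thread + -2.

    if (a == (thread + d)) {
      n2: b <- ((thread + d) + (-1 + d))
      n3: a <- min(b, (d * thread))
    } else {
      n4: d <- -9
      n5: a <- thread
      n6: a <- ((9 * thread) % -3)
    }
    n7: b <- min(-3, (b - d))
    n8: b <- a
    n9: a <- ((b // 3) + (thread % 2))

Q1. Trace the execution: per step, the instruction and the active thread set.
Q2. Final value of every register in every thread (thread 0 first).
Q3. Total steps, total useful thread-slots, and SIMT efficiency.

step 0: eval (a == (thread + d))     {0,1,2,3}
step 1: b <- ((thread + d) + (-1 + d)) {0}
step 2: a <- min(b, (d * thread))    {0}
step 3: d <- -9                      {1,2,3}
step 4: a <- thread                  {1,2,3}
step 5: a <- ((9 * thread) % -3)     {1,2,3}
step 6: b <- min(-3, (b - d))        {0,1,2,3}
step 7: b <- a                       {0,1,2,3}
step 8: a <- ((b // 3) + (thread % 2)) {0,1,2,3}

Answer: 9 steps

b: -5,0,0,0
d: -2,-9,-9,-9
a: -2,1,0,1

steps = 9; useful = 27; efficiency = 27/36 = 3/4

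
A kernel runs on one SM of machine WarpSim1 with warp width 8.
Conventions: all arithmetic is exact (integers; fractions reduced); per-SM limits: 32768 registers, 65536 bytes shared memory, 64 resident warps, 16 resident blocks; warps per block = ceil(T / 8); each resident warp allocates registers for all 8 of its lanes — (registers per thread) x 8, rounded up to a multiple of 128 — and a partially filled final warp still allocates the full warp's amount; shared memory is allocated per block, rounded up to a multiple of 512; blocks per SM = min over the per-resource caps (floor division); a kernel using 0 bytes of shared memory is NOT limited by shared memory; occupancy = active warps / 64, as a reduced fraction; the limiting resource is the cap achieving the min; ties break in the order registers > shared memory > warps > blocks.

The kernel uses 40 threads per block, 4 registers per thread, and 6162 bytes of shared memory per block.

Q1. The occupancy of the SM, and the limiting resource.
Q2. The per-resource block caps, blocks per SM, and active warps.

Answer: occupancy 45/64, limited by shared memory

registers: 51 blocks
shared memory: 9 blocks
warps: 12 blocks
blocks: 16 blocks

Answer: 9 blocks, 45 active warps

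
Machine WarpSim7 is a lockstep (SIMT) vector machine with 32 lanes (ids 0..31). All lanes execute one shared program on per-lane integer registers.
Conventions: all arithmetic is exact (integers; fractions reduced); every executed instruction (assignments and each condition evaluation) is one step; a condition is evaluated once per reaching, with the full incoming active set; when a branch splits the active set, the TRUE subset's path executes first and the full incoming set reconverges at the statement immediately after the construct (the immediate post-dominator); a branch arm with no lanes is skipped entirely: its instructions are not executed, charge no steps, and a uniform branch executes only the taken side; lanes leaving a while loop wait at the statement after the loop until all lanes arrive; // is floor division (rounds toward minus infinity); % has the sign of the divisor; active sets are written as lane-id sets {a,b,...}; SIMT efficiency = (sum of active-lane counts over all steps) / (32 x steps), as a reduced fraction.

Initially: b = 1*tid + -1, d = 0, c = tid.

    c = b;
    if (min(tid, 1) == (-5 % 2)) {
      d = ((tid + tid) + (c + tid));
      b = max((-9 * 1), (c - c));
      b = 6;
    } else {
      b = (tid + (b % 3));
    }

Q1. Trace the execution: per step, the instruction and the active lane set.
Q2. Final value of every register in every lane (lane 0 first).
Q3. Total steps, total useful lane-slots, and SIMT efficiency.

step 0: c <- b                       {0,1,2,3,4,5,6,7,8,9,10,11,12,13,14,15,16,17,18,19,20,21,22,23,24,25,26,27,28,29,30,31}
step 1: eval (min(tid, 1) == (-5 % 2)) {0,1,2,3,4,5,6,7,8,9,10,11,12,13,14,15,16,17,18,19,20,21,22,23,24,25,26,27,28,29,30,31}
step 2: d <- ((tid + tid) + (c + tid)) {1,2,3,4,5,6,7,8,9,10,11,12,13,14,15,16,17,18,19,20,21,22,23,24,25,26,27,28,29,30,31}
step 3: b <- max((-9 * 1), (c - c))  {1,2,3,4,5,6,7,8,9,10,11,12,13,14,15,16,17,18,19,20,21,22,23,24,25,26,27,28,29,30,31}
step 4: b <- 6                       {1,2,3,4,5,6,7,8,9,10,11,12,13,14,15,16,17,18,19,20,21,22,23,24,25,26,27,28,29,30,31}
step 5: b <- (tid + (b % 3))         {0}

Answer: 6 steps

b: 2,6,6,6,6,6,6,6,6,6,6,6,6,6,6,6,6,6,6,6,6,6,6,6,6,6,6,6,6,6,6,6
d: 0,3,7,11,15,19,23,27,31,35,39,43,47,51,55,59,63,67,71,75,79,83,87,91,95,99,103,107,111,115,119,123
c: -1,0,1,2,3,4,5,6,7,8,9,10,11,12,13,14,15,16,17,18,19,20,21,22,23,24,25,26,27,28,29,30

steps = 6; useful = 158; efficiency = 158/192 = 79/96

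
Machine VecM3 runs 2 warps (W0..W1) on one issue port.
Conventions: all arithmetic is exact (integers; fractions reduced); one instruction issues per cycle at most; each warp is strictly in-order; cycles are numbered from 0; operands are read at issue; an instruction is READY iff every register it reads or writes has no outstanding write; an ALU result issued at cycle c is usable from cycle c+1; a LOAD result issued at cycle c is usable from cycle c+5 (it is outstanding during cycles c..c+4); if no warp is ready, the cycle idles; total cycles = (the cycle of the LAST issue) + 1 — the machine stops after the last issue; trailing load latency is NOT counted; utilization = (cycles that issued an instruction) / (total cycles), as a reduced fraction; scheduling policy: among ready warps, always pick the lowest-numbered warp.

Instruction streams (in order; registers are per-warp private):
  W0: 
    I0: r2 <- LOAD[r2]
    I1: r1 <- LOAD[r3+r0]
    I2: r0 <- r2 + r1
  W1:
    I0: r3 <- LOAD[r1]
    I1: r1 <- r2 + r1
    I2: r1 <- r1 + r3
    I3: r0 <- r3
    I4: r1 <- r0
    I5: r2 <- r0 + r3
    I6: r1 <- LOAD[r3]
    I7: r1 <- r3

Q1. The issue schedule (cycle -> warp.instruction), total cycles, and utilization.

cycle 0: W0.I0
cycle 1: W0.I1
cycle 2: W1.I0
cycle 3: W1.I1
cycle 4: idle
cycle 5: idle
cycle 6: W0.I2
cycle 7: W1.I2
cycle 8: W1.I3
cycle 9: W1.I4
cycle 10: W1.I5
cycle 11: W1.I6
cycle 12: idle
cycle 13: idle
cycle 14: idle
cycle 15: idle
cycle 16: W1.I7

Answer: 17 cycles, utilization 11/17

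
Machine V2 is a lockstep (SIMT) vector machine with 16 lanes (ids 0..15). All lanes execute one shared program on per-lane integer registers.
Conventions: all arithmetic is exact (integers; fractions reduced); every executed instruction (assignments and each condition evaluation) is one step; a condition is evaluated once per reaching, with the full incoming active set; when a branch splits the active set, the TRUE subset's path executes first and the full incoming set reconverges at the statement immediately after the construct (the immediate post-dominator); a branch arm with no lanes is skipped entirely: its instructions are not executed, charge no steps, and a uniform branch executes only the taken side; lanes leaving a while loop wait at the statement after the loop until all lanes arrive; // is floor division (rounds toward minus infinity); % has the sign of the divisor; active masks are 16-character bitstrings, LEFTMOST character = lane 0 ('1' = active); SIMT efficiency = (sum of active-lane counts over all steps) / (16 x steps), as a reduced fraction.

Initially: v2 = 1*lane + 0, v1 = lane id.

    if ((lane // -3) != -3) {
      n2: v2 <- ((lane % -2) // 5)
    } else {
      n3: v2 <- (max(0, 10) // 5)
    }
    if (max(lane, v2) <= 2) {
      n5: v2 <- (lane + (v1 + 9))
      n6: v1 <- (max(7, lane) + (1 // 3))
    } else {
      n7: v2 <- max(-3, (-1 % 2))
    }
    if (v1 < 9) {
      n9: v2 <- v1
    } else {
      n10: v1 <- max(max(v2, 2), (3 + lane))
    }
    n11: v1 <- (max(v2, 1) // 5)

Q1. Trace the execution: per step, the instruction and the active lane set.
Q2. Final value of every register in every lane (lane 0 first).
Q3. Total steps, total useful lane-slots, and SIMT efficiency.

step 0: eval ((lane // -3) != -3)    1111111111111111
step 1: v2 <- ((lane % -2) // 5)     1111111000111111
step 2: v2 <- (max(0, 10) // 5)      0000000111000000
step 3: eval (max(lane, v2) <= 2)    1111111111111111
step 4: v2 <- (lane + (v1 + 9))      1110000000000000
step 5: v1 <- (max(7, lane) + (1 // 3)) 1110000000000000
step 6: v2 <- max(-3, (-1 % 2))      0001111111111111
step 7: eval (v1 < 9)                1111111111111111
step 8: v2 <- v1                     1111111110000000
step 9: v1 <- max(max(v2, 2), (3 + lane)) 0000000001111111
step 10: v1 <- (max(v2, 1) // 5)      1111111111111111

Answer: 11 steps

v2: 7,7,7,3,4,5,6,7,8,1,1,1,1,1,1,1
v1: 1,1,1,0,0,1,1,1,1,0,0,0,0,0,0,0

steps = 11; useful = 115; efficiency = 115/176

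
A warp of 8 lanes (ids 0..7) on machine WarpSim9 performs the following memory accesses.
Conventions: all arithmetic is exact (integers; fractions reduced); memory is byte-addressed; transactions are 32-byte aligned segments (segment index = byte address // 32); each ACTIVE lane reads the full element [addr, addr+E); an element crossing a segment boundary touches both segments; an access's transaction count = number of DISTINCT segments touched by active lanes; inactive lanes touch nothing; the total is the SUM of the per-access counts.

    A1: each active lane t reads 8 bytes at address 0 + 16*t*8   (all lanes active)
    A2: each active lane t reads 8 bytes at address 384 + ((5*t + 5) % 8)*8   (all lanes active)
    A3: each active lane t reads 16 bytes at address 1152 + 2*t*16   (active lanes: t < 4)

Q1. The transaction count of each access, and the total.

A1: 8 transactions
A2: 2 transactions
A3: 4 transactions

Answer: 8,2,4; total 14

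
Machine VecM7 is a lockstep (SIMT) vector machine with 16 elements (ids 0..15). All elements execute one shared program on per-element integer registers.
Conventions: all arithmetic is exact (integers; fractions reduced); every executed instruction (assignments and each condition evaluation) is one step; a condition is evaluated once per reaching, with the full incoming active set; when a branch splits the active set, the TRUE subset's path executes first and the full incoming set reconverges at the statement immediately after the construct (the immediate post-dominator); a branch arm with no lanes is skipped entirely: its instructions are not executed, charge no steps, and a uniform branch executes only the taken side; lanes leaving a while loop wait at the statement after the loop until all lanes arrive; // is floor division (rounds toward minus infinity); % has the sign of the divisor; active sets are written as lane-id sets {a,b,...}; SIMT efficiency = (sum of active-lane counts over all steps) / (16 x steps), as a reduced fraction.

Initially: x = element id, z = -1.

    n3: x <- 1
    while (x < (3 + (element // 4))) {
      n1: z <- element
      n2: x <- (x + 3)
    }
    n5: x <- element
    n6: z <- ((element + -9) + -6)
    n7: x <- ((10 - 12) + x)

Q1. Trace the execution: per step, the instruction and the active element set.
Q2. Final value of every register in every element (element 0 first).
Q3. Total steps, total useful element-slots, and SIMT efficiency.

step 0: x <- 1                       {0,1,2,3,4,5,6,7,8,9,10,11,12,13,14,15}
step 1: eval (x < (3 + (element // 4))) {0,1,2,3,4,5,6,7,8,9,10,11,12,13,14,15}
step 2: z <- element                 {0,1,2,3,4,5,6,7,8,9,10,11,12,13,14,15}
step 3: x <- (x + 3)                 {0,1,2,3,4,5,6,7,8,9,10,11,12,13,14,15}
step 4: eval (x < (3 + (element // 4))) {0,1,2,3,4,5,6,7,8,9,10,11,12,13,14,15}
step 5: z <- element                 {8,9,10,11,12,13,14,15}
step 6: x <- (x + 3)                 {8,9,10,11,12,13,14,15}
step 7: eval (x < (3 + (element // 4))) {8,9,10,11,12,13,14,15}
step 8: x <- element                 {0,1,2,3,4,5,6,7,8,9,10,11,12,13,14,15}
step 9: z <- ((element + -9) + -6)   {0,1,2,3,4,5,6,7,8,9,10,11,12,13,14,15}
step 10: x <- ((10 - 12) + x)         {0,1,2,3,4,5,6,7,8,9,10,11,12,13,14,15}

Answer: 11 steps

x: -2,-1,0,1,2,3,4,5,6,7,8,9,10,11,12,13
z: -15,-14,-13,-12,-11,-10,-9,-8,-7,-6,-5,-4,-3,-2,-1,0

steps = 11; useful = 152; efficiency = 152/176 = 19/22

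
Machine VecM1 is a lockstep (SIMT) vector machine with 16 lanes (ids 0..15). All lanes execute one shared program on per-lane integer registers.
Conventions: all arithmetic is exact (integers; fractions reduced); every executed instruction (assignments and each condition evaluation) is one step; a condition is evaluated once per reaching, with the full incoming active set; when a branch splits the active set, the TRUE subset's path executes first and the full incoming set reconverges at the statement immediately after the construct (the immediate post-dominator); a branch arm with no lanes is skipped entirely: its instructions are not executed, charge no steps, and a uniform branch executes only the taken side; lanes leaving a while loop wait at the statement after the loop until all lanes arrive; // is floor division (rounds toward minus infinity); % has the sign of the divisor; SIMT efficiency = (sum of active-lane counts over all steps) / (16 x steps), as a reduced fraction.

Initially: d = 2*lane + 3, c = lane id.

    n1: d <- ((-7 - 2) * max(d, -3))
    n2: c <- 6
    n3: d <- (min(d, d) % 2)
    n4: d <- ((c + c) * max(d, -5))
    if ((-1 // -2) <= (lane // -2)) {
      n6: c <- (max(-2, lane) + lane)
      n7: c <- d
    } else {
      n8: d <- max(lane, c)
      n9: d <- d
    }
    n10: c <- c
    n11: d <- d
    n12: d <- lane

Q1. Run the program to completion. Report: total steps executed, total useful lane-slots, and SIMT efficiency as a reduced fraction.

Answer: 12 steps, 160 useful, 5/6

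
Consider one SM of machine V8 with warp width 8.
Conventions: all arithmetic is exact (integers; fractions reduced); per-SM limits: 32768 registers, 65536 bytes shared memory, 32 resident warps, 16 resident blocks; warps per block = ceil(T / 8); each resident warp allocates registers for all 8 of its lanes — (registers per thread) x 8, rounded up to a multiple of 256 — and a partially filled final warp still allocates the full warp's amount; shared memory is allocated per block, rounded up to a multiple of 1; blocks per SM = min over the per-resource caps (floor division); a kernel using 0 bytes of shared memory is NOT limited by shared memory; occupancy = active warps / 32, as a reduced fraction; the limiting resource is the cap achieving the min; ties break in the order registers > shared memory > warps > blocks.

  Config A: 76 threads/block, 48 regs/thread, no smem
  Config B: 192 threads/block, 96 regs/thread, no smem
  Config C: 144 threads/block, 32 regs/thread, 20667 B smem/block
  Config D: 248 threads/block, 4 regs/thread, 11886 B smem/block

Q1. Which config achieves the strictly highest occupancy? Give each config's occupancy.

occupancies: A 15/16, B 3/4, C 9/16, D 31/32

Answer: D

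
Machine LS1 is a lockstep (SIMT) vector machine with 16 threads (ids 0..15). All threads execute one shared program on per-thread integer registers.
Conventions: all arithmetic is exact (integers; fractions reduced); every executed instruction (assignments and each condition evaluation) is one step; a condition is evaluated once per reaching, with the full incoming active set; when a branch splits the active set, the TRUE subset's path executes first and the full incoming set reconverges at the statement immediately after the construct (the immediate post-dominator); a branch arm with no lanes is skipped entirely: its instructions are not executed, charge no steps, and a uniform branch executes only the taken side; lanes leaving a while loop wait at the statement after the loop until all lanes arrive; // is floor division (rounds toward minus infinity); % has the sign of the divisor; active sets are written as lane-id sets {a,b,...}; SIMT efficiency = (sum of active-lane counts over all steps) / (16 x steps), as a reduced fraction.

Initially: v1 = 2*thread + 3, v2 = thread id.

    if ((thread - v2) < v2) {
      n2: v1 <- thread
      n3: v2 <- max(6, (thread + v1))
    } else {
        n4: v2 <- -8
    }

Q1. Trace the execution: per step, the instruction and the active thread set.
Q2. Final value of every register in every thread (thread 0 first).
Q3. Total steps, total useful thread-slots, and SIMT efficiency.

step 0: eval ((thread - v2) < v2)    {0,1,2,3,4,5,6,7,8,9,10,11,12,13,14,15}
step 1: v1 <- thread                 {1,2,3,4,5,6,7,8,9,10,11,12,13,14,15}
step 2: v2 <- max(6, (thread + v1))  {1,2,3,4,5,6,7,8,9,10,11,12,13,14,15}
step 3: v2 <- -8                     {0}

Answer: 4 steps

v1: 3,1,2,3,4,5,6,7,8,9,10,11,12,13,14,15
v2: -8,6,6,6,8,10,12,14,16,18,20,22,24,26,28,30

steps = 4; useful = 47; efficiency = 47/64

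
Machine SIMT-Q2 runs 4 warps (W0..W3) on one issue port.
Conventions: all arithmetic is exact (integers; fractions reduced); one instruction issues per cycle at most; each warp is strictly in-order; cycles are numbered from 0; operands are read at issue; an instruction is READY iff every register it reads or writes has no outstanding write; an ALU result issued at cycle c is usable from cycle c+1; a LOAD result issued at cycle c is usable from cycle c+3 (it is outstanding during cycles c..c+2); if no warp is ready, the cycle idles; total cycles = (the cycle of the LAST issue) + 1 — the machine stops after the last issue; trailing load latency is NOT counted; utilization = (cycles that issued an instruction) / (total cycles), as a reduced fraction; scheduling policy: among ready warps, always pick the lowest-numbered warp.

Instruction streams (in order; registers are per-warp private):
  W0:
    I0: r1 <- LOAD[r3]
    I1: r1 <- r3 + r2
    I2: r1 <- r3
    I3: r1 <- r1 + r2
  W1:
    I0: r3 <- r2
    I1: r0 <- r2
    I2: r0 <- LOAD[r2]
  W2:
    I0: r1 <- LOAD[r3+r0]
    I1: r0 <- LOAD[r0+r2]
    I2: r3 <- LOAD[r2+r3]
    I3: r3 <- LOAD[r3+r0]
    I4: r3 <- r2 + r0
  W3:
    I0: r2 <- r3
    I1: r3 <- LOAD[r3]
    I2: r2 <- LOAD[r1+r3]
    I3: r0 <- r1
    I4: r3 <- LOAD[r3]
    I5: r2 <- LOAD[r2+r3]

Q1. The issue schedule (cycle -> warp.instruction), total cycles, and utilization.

cycle 0: W0.I0
cycle 1: W1.I0
cycle 2: W1.I1
cycle 3: W0.I1
cycle 4: W0.I2
cycle 5: W0.I3
cycle 6: W1.I2
cycle 7: W2.I0
cycle 8: W2.I1
cycle 9: W2.I2
cycle 10: W3.I0
cycle 11: W3.I1
cycle 12: W2.I3
cycle 13: idle
cycle 14: W3.I2
cycle 15: W2.I4
cycle 16: W3.I3
cycle 17: W3.I4
cycle 18: idle
cycle 19: idle
cycle 20: W3.I5

Answer: 21 cycles, utilization 6/7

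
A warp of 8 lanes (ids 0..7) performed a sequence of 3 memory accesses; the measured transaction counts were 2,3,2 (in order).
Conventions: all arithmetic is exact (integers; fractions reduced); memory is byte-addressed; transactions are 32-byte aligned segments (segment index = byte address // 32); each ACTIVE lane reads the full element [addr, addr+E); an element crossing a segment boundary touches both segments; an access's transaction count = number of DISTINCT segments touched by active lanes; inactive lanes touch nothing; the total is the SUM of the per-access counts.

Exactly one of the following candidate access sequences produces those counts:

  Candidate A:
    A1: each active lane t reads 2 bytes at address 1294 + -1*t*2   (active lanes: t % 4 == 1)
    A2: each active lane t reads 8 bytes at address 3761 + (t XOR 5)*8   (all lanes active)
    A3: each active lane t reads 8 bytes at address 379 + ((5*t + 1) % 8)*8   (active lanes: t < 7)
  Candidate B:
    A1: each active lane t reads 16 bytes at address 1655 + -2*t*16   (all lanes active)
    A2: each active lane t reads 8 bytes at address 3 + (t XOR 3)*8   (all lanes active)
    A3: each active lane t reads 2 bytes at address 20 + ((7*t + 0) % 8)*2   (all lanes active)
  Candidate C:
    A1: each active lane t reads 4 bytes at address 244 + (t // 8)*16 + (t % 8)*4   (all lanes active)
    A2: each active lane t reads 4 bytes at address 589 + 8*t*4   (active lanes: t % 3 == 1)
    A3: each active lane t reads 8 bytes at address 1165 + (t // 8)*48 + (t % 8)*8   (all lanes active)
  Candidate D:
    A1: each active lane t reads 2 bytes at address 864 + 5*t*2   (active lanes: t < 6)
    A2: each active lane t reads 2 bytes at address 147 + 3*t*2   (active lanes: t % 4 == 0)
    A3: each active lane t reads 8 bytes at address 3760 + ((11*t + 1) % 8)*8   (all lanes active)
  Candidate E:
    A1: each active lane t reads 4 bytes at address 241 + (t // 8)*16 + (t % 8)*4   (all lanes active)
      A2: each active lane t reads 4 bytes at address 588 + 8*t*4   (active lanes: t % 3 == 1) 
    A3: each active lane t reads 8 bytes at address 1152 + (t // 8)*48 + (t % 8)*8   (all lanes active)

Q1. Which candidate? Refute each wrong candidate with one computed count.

A: A1 gives 1 transaction, not 2
B: A1 gives 9 transactions, not 2
C: A3 gives 3 transactions, not 2
D: A2 gives 2 transactions, not 3
E: all counts match (2,3,2)

Answer: E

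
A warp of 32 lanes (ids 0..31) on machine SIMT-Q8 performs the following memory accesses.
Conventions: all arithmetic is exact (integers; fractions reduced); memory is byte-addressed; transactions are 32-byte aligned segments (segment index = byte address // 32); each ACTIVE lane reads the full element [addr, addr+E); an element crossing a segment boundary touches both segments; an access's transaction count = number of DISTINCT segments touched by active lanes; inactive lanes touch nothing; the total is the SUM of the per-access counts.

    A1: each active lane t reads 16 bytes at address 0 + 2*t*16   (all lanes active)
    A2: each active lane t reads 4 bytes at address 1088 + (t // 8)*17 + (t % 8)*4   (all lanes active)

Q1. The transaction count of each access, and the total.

A1: 32 transactions
A2: 3 transactions

Answer: 32,3; total 35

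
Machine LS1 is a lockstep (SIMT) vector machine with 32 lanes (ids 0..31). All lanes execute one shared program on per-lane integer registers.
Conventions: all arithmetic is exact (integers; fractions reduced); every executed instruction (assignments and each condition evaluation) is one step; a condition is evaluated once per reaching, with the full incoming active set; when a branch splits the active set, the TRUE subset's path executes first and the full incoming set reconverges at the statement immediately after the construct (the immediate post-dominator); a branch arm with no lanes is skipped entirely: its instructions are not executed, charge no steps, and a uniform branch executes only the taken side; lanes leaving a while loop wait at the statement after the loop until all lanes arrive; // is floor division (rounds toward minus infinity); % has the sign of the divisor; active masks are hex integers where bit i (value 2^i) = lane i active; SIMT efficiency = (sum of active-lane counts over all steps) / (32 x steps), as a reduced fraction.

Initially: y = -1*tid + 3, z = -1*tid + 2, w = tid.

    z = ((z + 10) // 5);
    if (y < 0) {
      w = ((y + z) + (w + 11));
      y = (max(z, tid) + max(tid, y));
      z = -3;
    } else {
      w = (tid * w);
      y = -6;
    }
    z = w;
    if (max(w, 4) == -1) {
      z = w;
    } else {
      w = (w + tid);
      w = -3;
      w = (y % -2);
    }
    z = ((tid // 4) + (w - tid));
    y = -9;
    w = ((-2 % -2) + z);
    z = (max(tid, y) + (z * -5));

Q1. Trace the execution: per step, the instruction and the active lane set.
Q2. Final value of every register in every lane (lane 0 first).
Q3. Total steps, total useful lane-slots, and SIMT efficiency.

step 0: z <- ((z + 10) // 5)         0xffffffff
step 1: eval (y < 0)                 0xffffffff
step 2: w <- ((y + z) + (w + 11))    0xfffffff0
step 3: y <- (max(z, tid) + max(tid, y)) 0xfffffff0
step 4: z <- -3                      0xfffffff0
step 5: w <- (tid * w)               0x0000000f
step 6: y <- -6                      0x0000000f
step 7: z <- w                       0xffffffff
step 8: eval (max(w, 4) == -1)       0xffffffff
step 9: w <- (w + tid)               0xffffffff
step 10: w <- -3                      0xffffffff
step 11: w <- (y % -2)                0xffffffff
step 12: z <- ((tid // 4) + (w - tid)) 0xffffffff
step 13: y <- -9                      0xffffffff
step 14: w <- ((-2 % -2) + z)         0xffffffff
step 15: z <- (max(tid, y) + (z * -5)) 0xffffffff

Answer: 16 steps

y: -9,-9,-9,-9,-9,-9,-9,-9,-9,-9,-9,-9,-9,-9,-9,-9,-9,-9,-9,-9,-9,-9,-9,-9,-9,-9,-9,-9,-9,-9,-9,-9
z: 0,6,12,18,19,25,31,37,38,44,50,56,57,63,69,75,76,82,88,94,95,101,107,113,114,120,126,132,133,139,145,151
w: 0,-1,-2,-3,-3,-4,-5,-6,-6,-7,-8,-9,-9,-10,-11,-12,-12,-13,-14,-15,-15,-16,-17,-18,-18,-19,-20,-21,-21,-22,-23,-24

steps = 16; useful = 444; efficiency = 444/512 = 111/128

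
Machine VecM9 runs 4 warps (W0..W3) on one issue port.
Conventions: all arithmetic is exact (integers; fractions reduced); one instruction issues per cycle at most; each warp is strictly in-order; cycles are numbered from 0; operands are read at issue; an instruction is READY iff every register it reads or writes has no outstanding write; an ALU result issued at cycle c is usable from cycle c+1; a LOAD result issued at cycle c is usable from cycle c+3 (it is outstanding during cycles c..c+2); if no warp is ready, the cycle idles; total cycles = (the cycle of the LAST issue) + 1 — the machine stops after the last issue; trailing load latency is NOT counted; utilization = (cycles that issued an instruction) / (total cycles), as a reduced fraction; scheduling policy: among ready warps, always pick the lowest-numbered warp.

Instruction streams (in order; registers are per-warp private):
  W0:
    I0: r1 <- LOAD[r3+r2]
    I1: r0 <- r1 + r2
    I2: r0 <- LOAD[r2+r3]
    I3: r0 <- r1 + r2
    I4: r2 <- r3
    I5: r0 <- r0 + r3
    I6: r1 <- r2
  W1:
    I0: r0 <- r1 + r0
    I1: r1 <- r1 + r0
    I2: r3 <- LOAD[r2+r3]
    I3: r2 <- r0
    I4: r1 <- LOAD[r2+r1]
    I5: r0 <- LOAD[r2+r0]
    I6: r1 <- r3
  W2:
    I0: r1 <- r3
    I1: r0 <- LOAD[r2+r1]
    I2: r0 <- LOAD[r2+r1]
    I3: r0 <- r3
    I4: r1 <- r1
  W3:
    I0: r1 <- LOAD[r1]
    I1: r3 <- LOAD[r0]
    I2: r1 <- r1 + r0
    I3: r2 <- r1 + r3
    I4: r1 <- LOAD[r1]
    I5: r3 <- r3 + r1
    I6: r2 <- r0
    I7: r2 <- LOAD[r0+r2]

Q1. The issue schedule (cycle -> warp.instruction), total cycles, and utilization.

cycle 0: W0.I0
cycle 1: W1.I0
cycle 2: W1.I1
cycle 3: W0.I1
cycle 4: W0.I2
cycle 5: W1.I2
cycle 6: W1.I3
cycle 7: W0.I3
cycle 8: W0.I4
cycle 9: W0.I5
cycle 10: W0.I6
cycle 11: W1.I4
cycle 12: W1.I5
cycle 13: W2.I0
cycle 14: W1.I6
cycle 15: W2.I1
cycle 16: W3.I0
cycle 17: W3.I1
cycle 18: W2.I2
cycle 19: W3.I2
cycle 20: W3.I3
cycle 21: W2.I3
cycle 22: W2.I4
cycle 23: W3.I4
cycle 24: idle
cycle 25: idle
cycle 26: W3.I5
cycle 27: W3.I6
cycle 28: W3.I7

Answer: 29 cycles, utilization 27/29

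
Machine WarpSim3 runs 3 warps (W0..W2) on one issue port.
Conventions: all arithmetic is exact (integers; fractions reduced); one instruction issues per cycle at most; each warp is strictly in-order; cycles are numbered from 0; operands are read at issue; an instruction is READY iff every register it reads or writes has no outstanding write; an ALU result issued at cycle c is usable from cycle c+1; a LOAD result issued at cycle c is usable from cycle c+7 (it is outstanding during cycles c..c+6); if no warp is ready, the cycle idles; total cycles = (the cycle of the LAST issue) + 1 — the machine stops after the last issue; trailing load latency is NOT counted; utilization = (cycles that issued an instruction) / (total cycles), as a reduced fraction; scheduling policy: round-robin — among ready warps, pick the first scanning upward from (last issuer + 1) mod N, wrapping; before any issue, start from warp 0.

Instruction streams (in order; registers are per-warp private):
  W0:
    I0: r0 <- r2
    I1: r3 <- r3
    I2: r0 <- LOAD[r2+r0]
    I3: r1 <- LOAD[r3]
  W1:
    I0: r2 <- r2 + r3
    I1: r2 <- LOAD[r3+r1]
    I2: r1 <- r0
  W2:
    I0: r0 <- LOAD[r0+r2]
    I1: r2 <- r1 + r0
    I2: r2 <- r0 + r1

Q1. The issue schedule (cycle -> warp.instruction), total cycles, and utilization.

cycle 0: W0.I0
cycle 1: W1.I0
cycle 2: W2.I0
cycle 3: W0.I1
cycle 4: W1.I1
cycle 5: W0.I2
cycle 6: W1.I2
cycle 7: W0.I3
cycle 8: idle
cycle 9: W2.I1
cycle 10: W2.I2

Answer: 11 cycles, utilization 10/11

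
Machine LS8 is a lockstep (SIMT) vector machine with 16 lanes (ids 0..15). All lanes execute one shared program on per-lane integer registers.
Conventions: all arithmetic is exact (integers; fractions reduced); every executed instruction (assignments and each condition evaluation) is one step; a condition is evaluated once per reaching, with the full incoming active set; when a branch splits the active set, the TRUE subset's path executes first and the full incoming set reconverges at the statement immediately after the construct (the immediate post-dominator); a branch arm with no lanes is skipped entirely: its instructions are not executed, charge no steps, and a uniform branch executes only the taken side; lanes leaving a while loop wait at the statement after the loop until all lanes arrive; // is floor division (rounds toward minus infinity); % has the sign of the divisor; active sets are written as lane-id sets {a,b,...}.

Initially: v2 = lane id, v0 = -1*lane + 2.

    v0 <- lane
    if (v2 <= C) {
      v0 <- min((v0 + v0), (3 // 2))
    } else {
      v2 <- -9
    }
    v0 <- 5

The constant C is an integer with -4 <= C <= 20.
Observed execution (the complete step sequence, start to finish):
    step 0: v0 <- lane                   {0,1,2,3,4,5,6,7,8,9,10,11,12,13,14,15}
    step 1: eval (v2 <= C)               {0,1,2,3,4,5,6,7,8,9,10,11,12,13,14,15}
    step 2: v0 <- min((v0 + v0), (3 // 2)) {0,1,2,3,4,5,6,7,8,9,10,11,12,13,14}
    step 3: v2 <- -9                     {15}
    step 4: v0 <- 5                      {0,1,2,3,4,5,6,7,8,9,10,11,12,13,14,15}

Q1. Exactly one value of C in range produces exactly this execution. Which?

Answer: C = 14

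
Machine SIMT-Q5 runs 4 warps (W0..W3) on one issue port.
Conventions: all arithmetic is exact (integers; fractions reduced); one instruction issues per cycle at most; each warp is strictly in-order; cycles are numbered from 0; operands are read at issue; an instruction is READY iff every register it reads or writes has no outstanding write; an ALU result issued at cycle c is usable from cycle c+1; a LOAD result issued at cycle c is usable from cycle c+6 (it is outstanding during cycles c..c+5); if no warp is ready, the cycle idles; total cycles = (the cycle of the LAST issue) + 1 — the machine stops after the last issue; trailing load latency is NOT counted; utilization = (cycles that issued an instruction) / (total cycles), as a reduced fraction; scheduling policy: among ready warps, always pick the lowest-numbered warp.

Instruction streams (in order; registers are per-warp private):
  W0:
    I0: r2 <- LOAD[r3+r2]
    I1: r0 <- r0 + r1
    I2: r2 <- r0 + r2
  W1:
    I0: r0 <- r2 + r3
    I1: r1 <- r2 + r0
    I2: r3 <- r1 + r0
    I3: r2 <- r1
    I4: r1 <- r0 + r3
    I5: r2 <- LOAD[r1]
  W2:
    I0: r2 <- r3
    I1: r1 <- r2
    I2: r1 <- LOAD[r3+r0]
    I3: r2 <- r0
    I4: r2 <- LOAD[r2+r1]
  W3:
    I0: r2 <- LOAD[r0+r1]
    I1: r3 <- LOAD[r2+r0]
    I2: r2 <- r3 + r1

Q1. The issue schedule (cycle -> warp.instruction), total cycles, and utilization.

cycle 0: W0.I0
cycle 1: W0.I1
cycle 2: W1.I0
cycle 3: W1.I1
cycle 4: W1.I2
cycle 5: W1.I3
cycle 6: W0.I2
cycle 7: W1.I4
cycle 8: W1.I5
cycle 9: W2.I0
cycle 10: W2.I1
cycle 11: W2.I2
cycle 12: W2.I3
cycle 13: W3.I0
cycle 14: idle
cycle 15: idle
cycle 16: idle
cycle 17: W2.I4
cycle 18: idle
cycle 19: W3.I1
cycle 20: idle
cycle 21: idle
cycle 22: idle
cycle 23: idle
cycle 24: idle
cycle 25: W3.I2

Answer: 26 cycles, utilization 17/26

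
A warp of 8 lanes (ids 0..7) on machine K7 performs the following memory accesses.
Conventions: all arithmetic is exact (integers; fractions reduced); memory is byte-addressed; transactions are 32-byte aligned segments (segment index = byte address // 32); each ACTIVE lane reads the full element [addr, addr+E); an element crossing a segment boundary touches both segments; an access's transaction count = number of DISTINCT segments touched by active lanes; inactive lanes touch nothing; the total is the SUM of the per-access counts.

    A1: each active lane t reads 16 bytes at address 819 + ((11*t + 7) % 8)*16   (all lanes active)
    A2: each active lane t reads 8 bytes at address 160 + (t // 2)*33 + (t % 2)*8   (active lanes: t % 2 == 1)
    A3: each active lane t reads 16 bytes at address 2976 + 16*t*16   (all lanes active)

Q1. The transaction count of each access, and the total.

A1: 5 transactions
A2: 4 transactions
A3: 8 transactions

Answer: 5,4,8; total 17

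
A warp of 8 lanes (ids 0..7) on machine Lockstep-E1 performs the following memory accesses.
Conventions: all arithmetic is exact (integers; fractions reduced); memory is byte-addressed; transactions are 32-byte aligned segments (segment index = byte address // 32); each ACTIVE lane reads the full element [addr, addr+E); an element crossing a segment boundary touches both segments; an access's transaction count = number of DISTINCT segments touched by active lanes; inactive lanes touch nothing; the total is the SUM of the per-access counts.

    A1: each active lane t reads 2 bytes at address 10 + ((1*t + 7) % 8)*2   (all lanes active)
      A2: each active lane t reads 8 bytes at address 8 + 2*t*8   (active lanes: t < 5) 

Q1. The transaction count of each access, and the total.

A1: 1 transaction
A2: 3 transactions

Answer: 1,3; total 4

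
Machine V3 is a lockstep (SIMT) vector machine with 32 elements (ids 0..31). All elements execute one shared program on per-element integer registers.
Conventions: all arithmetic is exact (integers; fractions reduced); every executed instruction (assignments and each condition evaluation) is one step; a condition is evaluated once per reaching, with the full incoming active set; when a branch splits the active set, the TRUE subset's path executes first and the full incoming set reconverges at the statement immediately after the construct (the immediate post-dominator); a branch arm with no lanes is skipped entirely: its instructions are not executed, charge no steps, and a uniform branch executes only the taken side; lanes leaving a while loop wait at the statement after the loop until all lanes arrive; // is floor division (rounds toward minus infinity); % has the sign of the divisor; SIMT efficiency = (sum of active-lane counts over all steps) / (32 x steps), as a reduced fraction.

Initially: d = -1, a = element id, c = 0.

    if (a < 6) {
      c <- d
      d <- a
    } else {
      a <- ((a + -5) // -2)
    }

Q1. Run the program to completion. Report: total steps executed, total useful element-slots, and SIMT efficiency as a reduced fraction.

Answer: 4 steps, 70 useful, 35/64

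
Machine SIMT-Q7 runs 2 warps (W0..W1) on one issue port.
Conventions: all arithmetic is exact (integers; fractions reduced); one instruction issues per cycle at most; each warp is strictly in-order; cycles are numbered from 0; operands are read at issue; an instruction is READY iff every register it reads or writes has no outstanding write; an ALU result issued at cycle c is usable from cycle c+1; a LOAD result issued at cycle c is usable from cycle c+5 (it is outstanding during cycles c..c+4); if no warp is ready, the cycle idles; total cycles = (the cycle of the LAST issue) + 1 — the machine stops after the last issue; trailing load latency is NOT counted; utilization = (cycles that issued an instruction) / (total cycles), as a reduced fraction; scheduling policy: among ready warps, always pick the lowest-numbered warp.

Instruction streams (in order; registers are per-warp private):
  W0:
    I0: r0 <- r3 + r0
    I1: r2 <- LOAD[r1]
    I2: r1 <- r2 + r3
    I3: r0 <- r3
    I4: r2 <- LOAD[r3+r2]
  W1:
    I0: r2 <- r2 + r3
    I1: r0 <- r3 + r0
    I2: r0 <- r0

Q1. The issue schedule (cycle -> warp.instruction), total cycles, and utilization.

cycle 0: W0.I0
cycle 1: W0.I1
cycle 2: W1.I0
cycle 3: W1.I1
cycle 4: W1.I2
cycle 5: idle
cycle 6: W0.I2
cycle 7: W0.I3
cycle 8: W0.I4

Answer: 9 cycles, utilization 8/9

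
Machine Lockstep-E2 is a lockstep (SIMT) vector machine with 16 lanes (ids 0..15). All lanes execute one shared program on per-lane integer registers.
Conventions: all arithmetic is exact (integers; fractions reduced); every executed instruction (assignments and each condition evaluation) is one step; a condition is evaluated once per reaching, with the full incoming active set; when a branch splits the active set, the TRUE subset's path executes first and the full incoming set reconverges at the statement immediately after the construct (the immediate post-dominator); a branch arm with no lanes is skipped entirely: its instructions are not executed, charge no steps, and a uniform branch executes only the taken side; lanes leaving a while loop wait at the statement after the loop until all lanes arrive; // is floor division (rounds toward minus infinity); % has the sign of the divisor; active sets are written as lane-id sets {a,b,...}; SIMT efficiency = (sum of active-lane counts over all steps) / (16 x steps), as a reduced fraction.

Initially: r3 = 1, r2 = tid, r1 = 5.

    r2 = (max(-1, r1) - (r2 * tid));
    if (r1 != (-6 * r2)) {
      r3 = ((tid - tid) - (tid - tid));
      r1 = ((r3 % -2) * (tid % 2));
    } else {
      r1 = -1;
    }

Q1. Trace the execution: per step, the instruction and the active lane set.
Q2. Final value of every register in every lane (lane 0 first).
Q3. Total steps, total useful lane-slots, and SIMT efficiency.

step 0: r2 <- (max(-1, r1) - (r2 * tid)) {0,1,2,3,4,5,6,7,8,9,10,11,12,13,14,15}
step 1: eval (r1 != (-6 * r2))       {0,1,2,3,4,5,6,7,8,9,10,11,12,13,14,15}
step 2: r3 <- ((tid - tid) - (tid - tid)) {0,1,2,3,4,5,6,7,8,9,10,11,12,13,14,15}
step 3: r1 <- ((r3 % -2) * (tid % 2)) {0,1,2,3,4,5,6,7,8,9,10,11,12,13,14,15}

Answer: 4 steps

r3: 0,0,0,0,0,0,0,0,0,0,0,0,0,0,0,0
r2: 5,4,1,-4,-11,-20,-31,-44,-59,-76,-95,-116,-139,-164,-191,-220
r1: 0,0,0,0,0,0,0,0,0,0,0,0,0,0,0,0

steps = 4; useful = 64; efficiency = 64/64 = 1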